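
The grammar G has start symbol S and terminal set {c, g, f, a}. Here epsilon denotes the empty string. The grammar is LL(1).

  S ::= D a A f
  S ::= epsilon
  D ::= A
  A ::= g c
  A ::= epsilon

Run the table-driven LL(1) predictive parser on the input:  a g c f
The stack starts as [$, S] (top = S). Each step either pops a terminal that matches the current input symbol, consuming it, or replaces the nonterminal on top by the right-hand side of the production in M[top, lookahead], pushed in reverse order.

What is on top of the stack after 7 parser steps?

     Stack      Input      Action
  1  $ S        a g c f $  expand S ::= D a A f
  2  $ f A a D  a g c f $  expand D ::= A
  3  $ f A a A  a g c f $  expand A ::= epsilon
  4  $ f A a    a g c f $  match a
  5  $ f A      g c f $    expand A ::= g c
  6  $ f c g    g c f $    match g
  7  $ f c      c f $      match c
Stack after step 7: $ f (top = f).

f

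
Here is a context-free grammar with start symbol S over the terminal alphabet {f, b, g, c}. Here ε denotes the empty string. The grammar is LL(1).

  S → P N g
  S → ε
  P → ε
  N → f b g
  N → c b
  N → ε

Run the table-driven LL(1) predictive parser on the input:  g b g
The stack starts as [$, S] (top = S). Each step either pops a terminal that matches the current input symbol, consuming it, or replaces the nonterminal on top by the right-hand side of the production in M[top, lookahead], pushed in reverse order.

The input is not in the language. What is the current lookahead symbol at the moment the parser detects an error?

b

step 1: stack=$ S  input=g b g $  — expand S → P N g
step 2: stack=$ g N P  input=g b g $  — expand P → ε
step 3: stack=$ g N  input=g b g $  — expand N → ε
step 4: stack=$ g  input=g b g $  — match g
step 5: stack=$  input=b g $  — error: stack empty but input remains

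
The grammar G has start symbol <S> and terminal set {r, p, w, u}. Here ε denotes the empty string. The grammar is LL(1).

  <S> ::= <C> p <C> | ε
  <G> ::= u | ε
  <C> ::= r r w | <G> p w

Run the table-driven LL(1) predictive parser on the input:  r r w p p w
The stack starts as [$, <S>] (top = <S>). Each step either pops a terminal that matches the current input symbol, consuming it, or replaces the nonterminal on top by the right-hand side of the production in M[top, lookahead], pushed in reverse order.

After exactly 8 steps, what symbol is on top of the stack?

p

     Stack          Input          Action
  1  $ <S>          r r w p p w $  expand <S> ::= <C> p <C>
  2  $ <C> p <C>    r r w p p w $  expand <C> ::= r r w
  3  $ <C> p w r r  r r w p p w $  match r
  4  $ <C> p w r    r w p p w $    match r
  5  $ <C> p w      w p p w $      match w
  6  $ <C> p        p p w $        match p
  7  $ <C>          p w $          expand <C> ::= <G> p w
  8  $ w p <G>      p w $          expand <G> ::= ε
Stack after step 8: $ w p (top = p).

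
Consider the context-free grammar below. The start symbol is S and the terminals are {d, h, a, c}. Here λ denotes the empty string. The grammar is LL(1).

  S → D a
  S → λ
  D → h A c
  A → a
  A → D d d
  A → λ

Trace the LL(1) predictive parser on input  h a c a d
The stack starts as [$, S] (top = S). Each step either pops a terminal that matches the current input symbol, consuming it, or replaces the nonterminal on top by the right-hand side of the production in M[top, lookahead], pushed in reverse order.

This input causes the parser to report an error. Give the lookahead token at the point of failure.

step 1: stack=$ S  input=h a c a d $  — expand S → D a
step 2: stack=$ a D  input=h a c a d $  — expand D → h A c
step 3: stack=$ a c A h  input=h a c a d $  — match h
step 4: stack=$ a c A  input=a c a d $  — expand A → a
step 5: stack=$ a c a  input=a c a d $  — match a
step 6: stack=$ a c  input=c a d $  — match c
step 7: stack=$ a  input=a d $  — match a
step 8: stack=$  input=d $  — error: stack empty but input remains

d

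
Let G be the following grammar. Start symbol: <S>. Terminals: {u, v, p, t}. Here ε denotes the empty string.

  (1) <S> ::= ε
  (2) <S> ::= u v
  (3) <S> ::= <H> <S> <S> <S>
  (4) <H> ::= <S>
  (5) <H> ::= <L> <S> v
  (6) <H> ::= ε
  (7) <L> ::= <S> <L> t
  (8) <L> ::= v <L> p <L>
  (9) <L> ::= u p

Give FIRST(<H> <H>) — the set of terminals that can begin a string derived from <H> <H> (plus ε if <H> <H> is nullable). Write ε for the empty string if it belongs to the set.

{ε, u, v}

FIRST(<S>): from <S>::=ε we get {ε}; from <S>::=u v we get {u}; from <S>::=<H> <S> <S> <S> we get {ε, u, v}. So FIRST(<S>) = {ε, u, v}.
FIRST(<L>): from <L>::=<S> <L> t we get {u, v}; from <L>::=v <L> p <L> we get {v}; from <L>::=u p we get {u}. So FIRST(<L>) = {u, v}.
FIRST(<H>): from <H>::=<S> we get {ε, u, v}; from <H>::=<L> <S> v we get {u, v}; from <H>::=ε we get {ε}. So FIRST(<H>) = {ε, u, v}.
FIRST(<H> <H>): take FIRST of each symbol in turn, carrying on past any symbol whose FIRST contains ε; result {ε, u, v}.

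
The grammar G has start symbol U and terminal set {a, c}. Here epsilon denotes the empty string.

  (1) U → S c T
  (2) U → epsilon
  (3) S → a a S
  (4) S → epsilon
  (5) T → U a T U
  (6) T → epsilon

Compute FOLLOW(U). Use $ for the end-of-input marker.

FIRST(S) = {epsilon, a}
FIRST(U) = {epsilon, a, c}  (via S c T)
FIRST(T) = {epsilon, a, c}  (via U a T U)
FOLLOW(U) includes $ since U is the start symbol.
FOLLOW(S): in U→S c T, S is followed by c T with FIRST {c}; in S→a a S, the suffix after S is empty (adds nothing new). Thus FOLLOW(S) = {c}.
FOLLOW(U): in T→U a T U (occurrence 1), U is followed by a T U with FIRST {a}; in T→U a T U (occurrence 2), the suffix after U is empty, so FOLLOW(U) ⊇ FOLLOW(T) = {$, a, c}. Thus FOLLOW(U) = {$, a, c}.
FOLLOW(T): in U→S c T, the suffix after T is empty, so FOLLOW(T) ⊇ FOLLOW(U) = {$, a, c}; in T→U a T U, T is followed by U with FIRST {epsilon, a, c}; in T→U a T U, the suffix after T is nullable (adds nothing new). Thus FOLLOW(T) = {$, a, c}.

{$, a, c}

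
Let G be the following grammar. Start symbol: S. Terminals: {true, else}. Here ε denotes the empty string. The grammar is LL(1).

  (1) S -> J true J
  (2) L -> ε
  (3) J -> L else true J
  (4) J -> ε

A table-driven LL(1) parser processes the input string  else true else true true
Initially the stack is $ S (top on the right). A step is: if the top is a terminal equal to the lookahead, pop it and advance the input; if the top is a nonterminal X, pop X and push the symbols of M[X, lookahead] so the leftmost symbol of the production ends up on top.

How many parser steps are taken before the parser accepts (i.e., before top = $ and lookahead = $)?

      Stack                   Input                       Action
   1  $ S                     else true else true true $  expand S -> J true J
   2  $ J true J              else true else true true $  expand J -> L else true J
   3  $ J true J true else L  else true else true true $  expand L -> ε
   4  $ J true J true else    else true else true true $  match else
   5  $ J true J true         true else true true $       match true
   6  $ J true J              else true true $            expand J -> L else true J
   7  $ J true J true else L  else true true $            expand L -> ε
   8  $ J true J true else    else true true $            match else
   9  $ J true J true         true true $                 match true
  10  $ J true J              true $                      expand J -> ε
  11  $ J true                true $                      match true
  12  $ J                     $                           expand J -> ε
Accept reached after 12 steps.

12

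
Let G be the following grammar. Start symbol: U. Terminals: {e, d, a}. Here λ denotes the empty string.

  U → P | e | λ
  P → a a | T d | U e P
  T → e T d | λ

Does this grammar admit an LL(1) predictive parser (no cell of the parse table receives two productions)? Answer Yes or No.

FIRST(U) = {λ, a, d, e}
FIRST(P) = {a, d, e}
FIRST(T) = {λ, e}
FOLLOW(U) = {$, e}
FOLLOW(P) = {$, e}
FOLLOW(T) = {d}
Cell M[P, a] receives both P → a a and P → U e P — the grammar is not LL(1).

No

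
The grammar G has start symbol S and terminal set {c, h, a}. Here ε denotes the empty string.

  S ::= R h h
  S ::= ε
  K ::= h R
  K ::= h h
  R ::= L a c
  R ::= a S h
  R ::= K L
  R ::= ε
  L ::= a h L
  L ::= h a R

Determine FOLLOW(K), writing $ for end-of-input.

FIRST(K): from K::=h R we get {h}; from K::=h h we get {h}. So FIRST(K) = {h}.
FIRST(L): from L::=a h L we get {a}; from L::=h a R we get {h}. So FIRST(L) = {a, h}.
FIRST(R): from R::=L a c we get {a, h}; from R::=a S h we get {a}; from R::=K L we get {h}; from R::=ε we get {ε}. So FIRST(R) = {ε, a, h}.
FIRST(S): from S::=R h h we get {a, h}; from S::=ε we get {ε}. So FIRST(S) = {ε, a, h}.
FOLLOW(S) includes $ since S is the start symbol.
FOLLOW(S): in R::=a S h, S is followed by h with FIRST {h}. Thus FOLLOW(S) = {$, h}.
FOLLOW(K): in R::=K L, K is followed by L with FIRST {a, h}. Thus FOLLOW(K) = {a, h}.
FOLLOW(R): in S::=R h h, R is followed by h h with FIRST {h}; in K::=h R, the suffix after R is empty, so FOLLOW(R) ⊇ FOLLOW(K) = {a, h}; in L::=h a R, the suffix after R is empty, so FOLLOW(R) ⊇ FOLLOW(L) = {a, h}. Thus FOLLOW(R) = {a, h}.
FOLLOW(L): in R::=L a c, L is followed by a c with FIRST {a}; in R::=K L, the suffix after L is empty, so FOLLOW(L) ⊇ FOLLOW(R) = {a, h}; in L::=a h L, the suffix after L is empty (adds nothing new). Thus FOLLOW(L) = {a, h}.

{a, h}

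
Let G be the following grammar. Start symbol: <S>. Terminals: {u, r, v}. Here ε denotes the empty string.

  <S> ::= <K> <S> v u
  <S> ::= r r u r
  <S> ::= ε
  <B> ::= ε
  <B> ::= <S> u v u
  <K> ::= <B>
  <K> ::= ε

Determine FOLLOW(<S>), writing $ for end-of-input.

{$, u, v}

FIRST(<S>): from <S>::=<K> <S> v u we get {r, u, v}; from <S>::=r r u r we get {r}; from <S>::=ε we get {ε}. So FIRST(<S>) = {ε, r, u, v}.
FIRST(<B>): from <B>::=ε we get {ε}; from <B>::=<S> u v u we get {r, u, v}. So FIRST(<B>) = {ε, r, u, v}.
FIRST(<K>): from <K>::=<B> we get {ε, r, u, v}; from <K>::=ε we get {ε}. So FIRST(<K>) = {ε, r, u, v}.
FOLLOW(<S>) includes $ since <S> is the start symbol.
FOLLOW(<S>): in <S>::=<K> <S> v u, <S> is followed by v u with FIRST {v}; in <B>::=<S> u v u, <S> is followed by u v u with FIRST {u}. Thus FOLLOW(<S>) = {$, u, v}.
FOLLOW(<K>): in <S>::=<K> <S> v u, <K> is followed by <S> v u with FIRST {r, u, v}. Thus FOLLOW(<K>) = {r, u, v}.
FOLLOW(<B>): in <K>::=<B>, the suffix after <B> is empty, so FOLLOW(<B>) ⊇ FOLLOW(<K>) = {r, u, v}. Thus FOLLOW(<B>) = {r, u, v}.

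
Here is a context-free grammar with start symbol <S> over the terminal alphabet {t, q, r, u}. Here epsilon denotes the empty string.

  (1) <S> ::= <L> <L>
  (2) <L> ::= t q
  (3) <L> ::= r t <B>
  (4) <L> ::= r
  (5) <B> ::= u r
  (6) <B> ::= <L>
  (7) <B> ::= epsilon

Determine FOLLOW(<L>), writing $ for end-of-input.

{$, r, t}

FIRST(<L>) = {r, t}
FIRST(<S>) = {r, t}  (via <L> <L>)
FIRST(<B>) = {epsilon, r, t, u}  (via <L>)
FOLLOW(<S>) includes $ since <S> is the start symbol.
FOLLOW(<S>): <S> appears on no right-hand side. Thus FOLLOW(<S>) = {$}.
FOLLOW(<L>): in <S>::=<L> <L> (occurrence 1), <L> is followed by <L> with FIRST {r, t}; in <S>::=<L> <L> (occurrence 2), the suffix after <L> is empty, so FOLLOW(<L>) ⊇ FOLLOW(<S>) = {$}; in <B>::=<L>, the suffix after <L> is empty, so FOLLOW(<L>) ⊇ FOLLOW(<B>) = {$, r, t}. Thus FOLLOW(<L>) = {$, r, t}.
FOLLOW(<B>): in <L>::=r t <B>, the suffix after <B> is empty, so FOLLOW(<B>) ⊇ FOLLOW(<L>) = {$, r, t}. Thus FOLLOW(<B>) = {$, r, t}.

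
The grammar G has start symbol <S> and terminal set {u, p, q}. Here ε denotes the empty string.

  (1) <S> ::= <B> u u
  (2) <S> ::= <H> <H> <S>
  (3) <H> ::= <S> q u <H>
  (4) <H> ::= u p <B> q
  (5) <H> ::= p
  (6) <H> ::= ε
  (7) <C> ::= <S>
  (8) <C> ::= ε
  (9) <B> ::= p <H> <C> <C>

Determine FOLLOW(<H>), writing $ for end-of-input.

FIRST(<B>) = {p}
FIRST(<S>) = {p, u}  (via <B> u u, <H> <H> <S>)
FIRST(<H>) = {ε, p, u}  (via <S> q u <H>)
FIRST(<C>) = {ε, p, u}  (via <S>)
FOLLOW(<S>) includes $ since <S> is the start symbol.
FOLLOW(<B>): in <S>::=<B> u u, <B> is followed by u u with FIRST {u}; in <H>::=u p <B> q, <B> is followed by q with FIRST {q}. Thus FOLLOW(<B>) = {q, u}.
FOLLOW(<H>): in <S>::=<H> <H> <S> (occurrence 1), <H> is followed by <H> <S> with FIRST {p, u}; in <S>::=<H> <H> <S> (occurrence 2), <H> is followed by <S> with FIRST {p, u}; in <H>::=<S> q u <H>, the suffix after <H> is empty (adds nothing new); in <B>::=p <H> <C> <C>, <H> is followed by <C> <C> with FIRST {ε, p, u}; in <B>::=p <H> <C> <C>, the suffix after <H> is nullable, so FOLLOW(<H>) ⊇ FOLLOW(<B>) = {q, u}. Thus FOLLOW(<H>) = {p, q, u}.
FOLLOW(<C>): in <B>::=p <H> <C> <C> (occurrence 1), <C> is followed by <C> with FIRST {ε, p, u}; in <B>::=p <H> <C> <C> (occurrence 1), the suffix after <C> is nullable, so FOLLOW(<C>) ⊇ FOLLOW(<B>) = {q, u}; in <B>::=p <H> <C> <C> (occurrence 2), the suffix after <C> is empty, so FOLLOW(<C>) ⊇ FOLLOW(<B>) = {q, u}. Thus FOLLOW(<C>) = {p, q, u}.
FOLLOW(<S>): in <S>::=<H> <H> <S>, the suffix after <S> is empty (adds nothing new); in <H>::=<S> q u <H>, <S> is followed by q u <H> with FIRST {q}; in <C>::=<S>, the suffix after <S> is empty, so FOLLOW(<S>) ⊇ FOLLOW(<C>) = {p, q, u}. Thus FOLLOW(<S>) = {$, p, q, u}.

{p, q, u}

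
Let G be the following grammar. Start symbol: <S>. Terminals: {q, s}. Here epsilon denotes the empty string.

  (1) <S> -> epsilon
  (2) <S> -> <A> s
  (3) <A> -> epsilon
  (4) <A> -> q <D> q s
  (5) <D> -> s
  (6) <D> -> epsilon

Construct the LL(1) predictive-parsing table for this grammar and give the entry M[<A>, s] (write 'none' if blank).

FIRST(<A>): from <A>->epsilon we get {epsilon}; from <A>->q <D> q s we get {q}. So FIRST(<A>) = {epsilon, q}.
FIRST(<D>): from <D>->s we get {s}; from <D>->epsilon we get {epsilon}. So FIRST(<D>) = {epsilon, s}.
FIRST(<S>): from <S>->epsilon we get {epsilon}; from <S>-><A> s we get {q, s}. So FIRST(<S>) = {epsilon, q, s}.
FOLLOW(<S>) includes $ since <S> is the start symbol.
FOLLOW(<A>): in <S>-><A> s, <A> is followed by s with FIRST {s}. Thus FOLLOW(<A>) = {s}.
For <A> -> epsilon: FIRST(epsilon) = {epsilon}, so it goes in M[<A>, t] for t ∈ {}; since epsilon ∈ FIRST, also for every t ∈ FOLLOW(<A>) = {s}.
For <A> -> q <D> q s: FIRST(q <D> q s) = {q}, so it goes in M[<A>, t] for t ∈ {q}.

<A> -> epsilon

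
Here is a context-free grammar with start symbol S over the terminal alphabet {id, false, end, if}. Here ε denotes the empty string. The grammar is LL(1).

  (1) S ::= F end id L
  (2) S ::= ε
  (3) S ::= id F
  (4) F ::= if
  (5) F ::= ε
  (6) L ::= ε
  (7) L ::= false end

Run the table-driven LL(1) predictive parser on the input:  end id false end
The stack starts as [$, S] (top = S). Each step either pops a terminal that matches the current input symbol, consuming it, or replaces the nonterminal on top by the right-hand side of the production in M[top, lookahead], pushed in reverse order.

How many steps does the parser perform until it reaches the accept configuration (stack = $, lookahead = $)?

7

step 1: stack=$ S  input=end id false end $  — expand S ::= F end id L
step 2: stack=$ L id end F  input=end id false end $  — expand F ::= ε
step 3: stack=$ L id end  input=end id false end $  — match end
step 4: stack=$ L id  input=id false end $  — match id
step 5: stack=$ L  input=false end $  — expand L ::= false end
step 6: stack=$ end false  input=false end $  — match false
step 7: stack=$ end  input=end $  — match end
Accept reached after 7 steps.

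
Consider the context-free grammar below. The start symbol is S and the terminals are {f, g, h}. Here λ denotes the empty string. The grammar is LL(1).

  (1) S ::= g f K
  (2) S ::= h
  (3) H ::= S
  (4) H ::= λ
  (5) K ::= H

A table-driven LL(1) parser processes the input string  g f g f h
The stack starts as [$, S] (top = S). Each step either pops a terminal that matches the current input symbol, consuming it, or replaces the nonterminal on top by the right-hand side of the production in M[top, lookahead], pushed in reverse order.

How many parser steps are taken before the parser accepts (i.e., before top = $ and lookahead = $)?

12

      Stack    Input        Action
   1  $ S      g f g f h $  expand S ::= g f K
   2  $ K f g  g f g f h $  match g
   3  $ K f    f g f h $    match f
   4  $ K      g f h $      expand K ::= H
   5  $ H      g f h $      expand H ::= S
   6  $ S      g f h $      expand S ::= g f K
   7  $ K f g  g f h $      match g
   8  $ K f    f h $        match f
   9  $ K      h $          expand K ::= H
  10  $ H      h $          expand H ::= S
  11  $ S      h $          expand S ::= h
  12  $ h      h $          match h
Accept reached after 12 steps.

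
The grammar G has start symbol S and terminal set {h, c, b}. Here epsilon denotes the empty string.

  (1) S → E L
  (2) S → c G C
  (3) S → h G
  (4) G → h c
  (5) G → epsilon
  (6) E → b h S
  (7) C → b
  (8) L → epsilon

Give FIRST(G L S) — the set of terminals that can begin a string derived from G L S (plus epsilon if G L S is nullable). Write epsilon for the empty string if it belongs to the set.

{b, c, h}

FIRST(G) = {epsilon, h}
FIRST(E) = {b}
FIRST(C) = {b}
FIRST(L) = {epsilon}
FIRST(S) = {b, c, h}  (via E L)
FIRST(G L S): take FIRST of each symbol in turn, carrying on past any symbol whose FIRST contains epsilon; result {b, c, h}.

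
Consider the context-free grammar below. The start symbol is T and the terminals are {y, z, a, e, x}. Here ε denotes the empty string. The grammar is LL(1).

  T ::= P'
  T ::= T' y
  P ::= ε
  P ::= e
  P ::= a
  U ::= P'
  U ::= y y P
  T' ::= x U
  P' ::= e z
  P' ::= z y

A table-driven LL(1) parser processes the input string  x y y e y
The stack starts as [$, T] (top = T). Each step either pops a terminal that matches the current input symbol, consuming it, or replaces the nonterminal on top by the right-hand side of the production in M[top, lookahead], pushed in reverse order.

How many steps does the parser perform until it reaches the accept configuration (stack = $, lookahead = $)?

step 1: stack=$ T  input=x y y e y $  — expand T ::= T' y
step 2: stack=$ y T'  input=x y y e y $  — expand T' ::= x U
step 3: stack=$ y U x  input=x y y e y $  — match x
step 4: stack=$ y U  input=y y e y $  — expand U ::= y y P
step 5: stack=$ y P y y  input=y y e y $  — match y
step 6: stack=$ y P y  input=y e y $  — match y
step 7: stack=$ y P  input=e y $  — expand P ::= e
step 8: stack=$ y e  input=e y $  — match e
step 9: stack=$ y  input=y $  — match y
Accept reached after 9 steps.

9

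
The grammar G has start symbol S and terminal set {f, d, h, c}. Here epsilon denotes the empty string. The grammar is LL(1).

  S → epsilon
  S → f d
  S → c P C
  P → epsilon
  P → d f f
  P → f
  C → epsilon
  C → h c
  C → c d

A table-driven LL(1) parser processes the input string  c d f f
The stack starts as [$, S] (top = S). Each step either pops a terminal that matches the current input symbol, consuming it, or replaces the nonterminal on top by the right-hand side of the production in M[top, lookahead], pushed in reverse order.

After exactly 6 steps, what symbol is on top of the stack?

C

step 1: stack=$ S  input=c d f f $  — expand S → c P C
step 2: stack=$ C P c  input=c d f f $  — match c
step 3: stack=$ C P  input=d f f $  — expand P → d f f
step 4: stack=$ C f f d  input=d f f $  — match d
step 5: stack=$ C f f  input=f f $  — match f
step 6: stack=$ C f  input=f $  — match f
Stack after step 6: $ C (top = C).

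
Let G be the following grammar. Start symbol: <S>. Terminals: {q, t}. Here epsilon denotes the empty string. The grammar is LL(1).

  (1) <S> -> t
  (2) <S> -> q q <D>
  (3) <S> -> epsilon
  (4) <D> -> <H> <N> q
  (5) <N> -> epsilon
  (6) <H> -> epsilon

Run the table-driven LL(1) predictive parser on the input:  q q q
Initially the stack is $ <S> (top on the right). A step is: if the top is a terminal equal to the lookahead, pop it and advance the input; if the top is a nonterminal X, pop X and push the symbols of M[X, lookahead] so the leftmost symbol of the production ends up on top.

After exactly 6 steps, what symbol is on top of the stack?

     Stack        Input    Action
  1  $ <S>        q q q $  expand <S> -> q q <D>
  2  $ <D> q q    q q q $  match q
  3  $ <D> q      q q $    match q
  4  $ <D>        q $      expand <D> -> <H> <N> q
  5  $ q <N> <H>  q $      expand <H> -> epsilon
  6  $ q <N>      q $      expand <N> -> epsilon
Stack after step 6: $ q (top = q).

q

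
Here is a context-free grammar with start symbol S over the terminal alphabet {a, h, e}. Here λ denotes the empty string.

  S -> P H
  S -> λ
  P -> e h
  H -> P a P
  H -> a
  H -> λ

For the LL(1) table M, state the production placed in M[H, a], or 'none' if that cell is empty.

H -> a

FIRST(P): from P->e h we get {e}. So FIRST(P) = {e}.
FIRST(S): from S->P H we get {e}; from S->λ we get {λ}. So FIRST(S) = {λ, e}.
FIRST(H): from H->P a P we get {e}; from H->a we get {a}; from H->λ we get {λ}. So FIRST(H) = {λ, a, e}.
FOLLOW(S) includes $ since S is the start symbol.
FOLLOW(S): S appears on no right-hand side. Thus FOLLOW(S) = {$}.
FOLLOW(H): in S->P H, the suffix after H is empty, so FOLLOW(H) ⊇ FOLLOW(S) = {$}. Thus FOLLOW(H) = {$}.
For H -> P a P: FIRST(P a P) = {e}, so it goes in M[H, t] for t ∈ {e}.
For H -> a: FIRST(a) = {a}, so it goes in M[H, t] for t ∈ {a}.
For H -> λ: FIRST(λ) = {λ}, so it goes in M[H, t] for t ∈ {}; since λ ∈ FIRST, also for every t ∈ FOLLOW(H) = {$}.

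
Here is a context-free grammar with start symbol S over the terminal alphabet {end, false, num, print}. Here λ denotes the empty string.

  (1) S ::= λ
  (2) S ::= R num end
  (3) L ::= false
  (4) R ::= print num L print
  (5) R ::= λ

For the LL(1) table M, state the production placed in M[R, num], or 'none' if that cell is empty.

R ::= λ

FIRST(L) = {false}
FIRST(R) = {λ, print}
FIRST(S) = {λ, num, print}  (via R num end)
FOLLOW(S) includes $ since S is the start symbol.
FOLLOW(R): in S::=R num end, R is followed by num end with FIRST {num}. Thus FOLLOW(R) = {num}.
For R ::= print num L print: FIRST(print num L print) = {print}, so it goes in M[R, t] for t ∈ {print}.
For R ::= λ: FIRST(λ) = {λ}, so it goes in M[R, t] for t ∈ {}; since λ ∈ FIRST, also for every t ∈ FOLLOW(R) = {num}.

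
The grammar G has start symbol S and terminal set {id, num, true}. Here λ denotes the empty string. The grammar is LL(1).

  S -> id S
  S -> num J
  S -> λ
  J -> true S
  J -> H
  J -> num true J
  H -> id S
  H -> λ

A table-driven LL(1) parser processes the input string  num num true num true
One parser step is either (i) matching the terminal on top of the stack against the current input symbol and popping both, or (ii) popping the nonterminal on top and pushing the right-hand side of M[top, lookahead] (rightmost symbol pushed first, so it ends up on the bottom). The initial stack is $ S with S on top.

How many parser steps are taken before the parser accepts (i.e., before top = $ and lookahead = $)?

step 1: stack=$ S  input=num num true num true $  — expand S -> num J
step 2: stack=$ J num  input=num num true num true $  — match num
step 3: stack=$ J  input=num true num true $  — expand J -> num true J
step 4: stack=$ J true num  input=num true num true $  — match num
step 5: stack=$ J true  input=true num true $  — match true
step 6: stack=$ J  input=num true $  — expand J -> num true J
step 7: stack=$ J true num  input=num true $  — match num
step 8: stack=$ J true  input=true $  — match true
step 9: stack=$ J  input=$  — expand J -> H
step 10: stack=$ H  input=$  — expand H -> λ
Accept reached after 10 steps.

10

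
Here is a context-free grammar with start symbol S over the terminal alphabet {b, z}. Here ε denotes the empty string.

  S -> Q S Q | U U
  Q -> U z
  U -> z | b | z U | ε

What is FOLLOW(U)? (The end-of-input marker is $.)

FIRST(U): from U->z we get {z}; from U->b we get {b}; from U->z U we get {z}; from U->ε we get {ε}. So FIRST(U) = {ε, b, z}.
FIRST(Q): from Q->U z we get {b, z}. So FIRST(Q) = {b, z}.
FIRST(S): from S->Q S Q we get {b, z}; from S->U U we get {ε, b, z}. So FIRST(S) = {ε, b, z}.
FOLLOW(S) includes $ since S is the start symbol.
FOLLOW(S): in S->Q S Q, S is followed by Q with FIRST {b, z}. Thus FOLLOW(S) = {$, b, z}.
FOLLOW(Q): in S->Q S Q (occurrence 1), Q is followed by S Q with FIRST {b, z}; in S->Q S Q (occurrence 2), the suffix after Q is empty, so FOLLOW(Q) ⊇ FOLLOW(S) = {$, b, z}. Thus FOLLOW(Q) = {$, b, z}.
FOLLOW(U): in S->U U (occurrence 1), U is followed by U with FIRST {ε, b, z}; in S->U U (occurrence 1), the suffix after U is nullable, so FOLLOW(U) ⊇ FOLLOW(S) = {$, b, z}; in S->U U (occurrence 2), the suffix after U is empty, so FOLLOW(U) ⊇ FOLLOW(S) = {$, b, z}; in Q->U z, U is followed by z with FIRST {z}; in U->z U, the suffix after U is empty (adds nothing new). Thus FOLLOW(U) = {$, b, z}.

{$, b, z}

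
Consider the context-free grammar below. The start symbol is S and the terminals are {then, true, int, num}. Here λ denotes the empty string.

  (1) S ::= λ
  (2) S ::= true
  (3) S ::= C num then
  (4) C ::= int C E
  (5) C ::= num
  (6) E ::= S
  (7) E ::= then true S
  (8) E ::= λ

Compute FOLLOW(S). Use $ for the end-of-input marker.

{$, int, num, then, true}

FIRST(C) = {int, num}
FIRST(S) = {λ, int, num, true}  (via C num then)
FIRST(E) = {λ, int, num, then, true}  (via S)
FOLLOW(S) includes $ since S is the start symbol.
FOLLOW(C): in S::=C num then, C is followed by num then with FIRST {num}; in C::=int C E, C is followed by E with FIRST {λ, int, num, then, true}; in C::=int C E, the suffix after C is nullable (adds nothing new). Thus FOLLOW(C) = {int, num, then, true}.
FOLLOW(E): in C::=int C E, the suffix after E is empty, so FOLLOW(E) ⊇ FOLLOW(C) = {int, num, then, true}. Thus FOLLOW(E) = {int, num, then, true}.
FOLLOW(S): in E::=S, the suffix after S is empty, so FOLLOW(S) ⊇ FOLLOW(E) = {int, num, then, true}; in E::=then true S, the suffix after S is empty, so FOLLOW(S) ⊇ FOLLOW(E) = {int, num, then, true}. Thus FOLLOW(S) = {$, int, num, then, true}.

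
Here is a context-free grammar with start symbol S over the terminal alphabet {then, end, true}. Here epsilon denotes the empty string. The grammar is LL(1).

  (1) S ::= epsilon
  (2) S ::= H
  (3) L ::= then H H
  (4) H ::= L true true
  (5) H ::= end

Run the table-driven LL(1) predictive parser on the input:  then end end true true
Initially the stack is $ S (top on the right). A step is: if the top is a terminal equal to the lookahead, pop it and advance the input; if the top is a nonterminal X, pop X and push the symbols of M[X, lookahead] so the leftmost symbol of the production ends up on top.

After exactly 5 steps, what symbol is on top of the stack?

end

step 1: stack=$ S  input=then end end true true $  — expand S ::= H
step 2: stack=$ H  input=then end end true true $  — expand H ::= L true true
step 3: stack=$ true true L  input=then end end true true $  — expand L ::= then H H
step 4: stack=$ true true H H then  input=then end end true true $  — match then
step 5: stack=$ true true H H  input=end end true true $  — expand H ::= end
Stack after step 5: $ true true H end (top = end).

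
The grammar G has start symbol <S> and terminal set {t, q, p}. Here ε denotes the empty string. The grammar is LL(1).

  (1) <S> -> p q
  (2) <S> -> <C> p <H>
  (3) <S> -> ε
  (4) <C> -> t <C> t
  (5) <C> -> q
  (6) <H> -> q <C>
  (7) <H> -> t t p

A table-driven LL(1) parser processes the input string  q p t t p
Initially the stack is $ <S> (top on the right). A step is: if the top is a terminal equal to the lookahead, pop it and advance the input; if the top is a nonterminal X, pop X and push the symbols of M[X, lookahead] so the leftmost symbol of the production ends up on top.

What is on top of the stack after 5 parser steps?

t

     Stack        Input        Action
  1  $ <S>        q p t t p $  expand <S> -> <C> p <H>
  2  $ <H> p <C>  q p t t p $  expand <C> -> q
  3  $ <H> p q    q p t t p $  match q
  4  $ <H> p      p t t p $    match p
  5  $ <H>        t t p $      expand <H> -> t t p
Stack after step 5: $ p t t (top = t).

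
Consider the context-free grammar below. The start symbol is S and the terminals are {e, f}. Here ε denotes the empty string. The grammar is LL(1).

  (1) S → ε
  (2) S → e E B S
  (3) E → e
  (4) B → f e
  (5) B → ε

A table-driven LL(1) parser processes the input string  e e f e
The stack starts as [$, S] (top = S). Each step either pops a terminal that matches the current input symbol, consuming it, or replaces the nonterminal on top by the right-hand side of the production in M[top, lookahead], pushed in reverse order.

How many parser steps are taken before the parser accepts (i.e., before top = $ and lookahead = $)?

8

step 1: stack=$ S  input=e e f e $  — expand S → e E B S
step 2: stack=$ S B E e  input=e e f e $  — match e
step 3: stack=$ S B E  input=e f e $  — expand E → e
step 4: stack=$ S B e  input=e f e $  — match e
step 5: stack=$ S B  input=f e $  — expand B → f e
step 6: stack=$ S e f  input=f e $  — match f
step 7: stack=$ S e  input=e $  — match e
step 8: stack=$ S  input=$  — expand S → ε
Accept reached after 8 steps.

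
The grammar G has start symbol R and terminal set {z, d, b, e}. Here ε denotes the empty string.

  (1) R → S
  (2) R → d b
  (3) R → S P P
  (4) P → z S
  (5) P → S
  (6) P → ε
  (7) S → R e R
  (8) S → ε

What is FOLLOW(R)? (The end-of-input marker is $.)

{$, d, e, z}

FIRST(R) = {ε, d, e, z}  (via S, S P P)
FIRST(S) = {ε, d, e, z}  (via R e R)
FIRST(P) = {ε, d, e, z}  (via S)
FOLLOW(R) includes $ since R is the start symbol.
FOLLOW(R): in S→R e R (occurrence 1), R is followed by e R with FIRST {e}; in S→R e R (occurrence 2), the suffix after R is empty, so FOLLOW(R) ⊇ FOLLOW(S) = {$, d, e, z}. Thus FOLLOW(R) = {$, d, e, z}.
FOLLOW(P): in R→S P P (occurrence 1), P is followed by P with FIRST {ε, d, e, z}; in R→S P P (occurrence 1), the suffix after P is nullable, so FOLLOW(P) ⊇ FOLLOW(R) = {$, d, e, z}; in R→S P P (occurrence 2), the suffix after P is empty, so FOLLOW(P) ⊇ FOLLOW(R) = {$, d, e, z}. Thus FOLLOW(P) = {$, d, e, z}.
FOLLOW(S): in R→S, the suffix after S is empty, so FOLLOW(S) ⊇ FOLLOW(R) = {$, d, e, z}; in R→S P P, S is followed by P P with FIRST {ε, d, e, z}; in R→S P P, the suffix after S is nullable, so FOLLOW(S) ⊇ FOLLOW(R) = {$, d, e, z}; in P→z S, the suffix after S is empty, so FOLLOW(S) ⊇ FOLLOW(P) = {$, d, e, z}; in P→S, the suffix after S is empty, so FOLLOW(S) ⊇ FOLLOW(P) = {$, d, e, z}. Thus FOLLOW(S) = {$, d, e, z}.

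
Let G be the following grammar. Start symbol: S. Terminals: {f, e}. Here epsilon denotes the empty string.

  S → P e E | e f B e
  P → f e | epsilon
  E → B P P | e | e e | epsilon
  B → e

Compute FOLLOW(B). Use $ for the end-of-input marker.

FIRST(P): from P→f e we get {f}; from P→epsilon we get {epsilon}. So FIRST(P) = {epsilon, f}.
FIRST(B): from B→e we get {e}. So FIRST(B) = {e}.
FIRST(S): from S→P e E we get {e, f}; from S→e f B e we get {e}. So FIRST(S) = {e, f}.
FIRST(E): from E→B P P we get {e}; from E→e we get {e}; from E→e e we get {e}; from E→epsilon we get {epsilon}. So FIRST(E) = {epsilon, e}.
FOLLOW(S) includes $ since S is the start symbol.
FOLLOW(S): S appears on no right-hand side. Thus FOLLOW(S) = {$}.
FOLLOW(E): in S→P e E, the suffix after E is empty, so FOLLOW(E) ⊇ FOLLOW(S) = {$}. Thus FOLLOW(E) = {$}.
FOLLOW(P): in S→P e E, P is followed by e E with FIRST {e}; in E→B P P (occurrence 1), P is followed by P with FIRST {epsilon, f}; in E→B P P (occurrence 1), the suffix after P is nullable, so FOLLOW(P) ⊇ FOLLOW(E) = {$}; in E→B P P (occurrence 2), the suffix after P is empty, so FOLLOW(P) ⊇ FOLLOW(E) = {$}. Thus FOLLOW(P) = {$, e, f}.
FOLLOW(B): in S→e f B e, B is followed by e with FIRST {e}; in E→B P P, B is followed by P P with FIRST {epsilon, f}; in E→B P P, the suffix after B is nullable, so FOLLOW(B) ⊇ FOLLOW(E) = {$}. Thus FOLLOW(B) = {$, e, f}.

{$, e, f}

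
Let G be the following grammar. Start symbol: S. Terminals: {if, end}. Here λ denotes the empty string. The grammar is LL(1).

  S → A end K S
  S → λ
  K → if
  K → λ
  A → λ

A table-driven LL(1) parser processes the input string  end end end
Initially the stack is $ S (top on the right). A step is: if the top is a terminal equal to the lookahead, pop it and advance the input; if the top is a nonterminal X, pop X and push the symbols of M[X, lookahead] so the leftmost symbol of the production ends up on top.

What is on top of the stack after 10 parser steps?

end

step 1: stack=$ S  input=end end end $  — expand S → A end K S
step 2: stack=$ S K end A  input=end end end $  — expand A → λ
step 3: stack=$ S K end  input=end end end $  — match end
step 4: stack=$ S K  input=end end $  — expand K → λ
step 5: stack=$ S  input=end end $  — expand S → A end K S
step 6: stack=$ S K end A  input=end end $  — expand A → λ
step 7: stack=$ S K end  input=end end $  — match end
step 8: stack=$ S K  input=end $  — expand K → λ
step 9: stack=$ S  input=end $  — expand S → A end K S
step 10: stack=$ S K end A  input=end $  — expand A → λ
Stack after step 10: $ S K end (top = end).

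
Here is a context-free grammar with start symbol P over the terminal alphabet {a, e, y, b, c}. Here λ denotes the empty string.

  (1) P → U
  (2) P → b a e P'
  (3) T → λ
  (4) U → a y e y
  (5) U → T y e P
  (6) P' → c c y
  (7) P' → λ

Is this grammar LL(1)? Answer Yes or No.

FIRST(P) = {a, b, y}
FIRST(T) = {λ}
FIRST(U) = {a, y}
FIRST(P') = {λ, c}
FOLLOW(P) = {$}
FOLLOW(T) = {y}
FOLLOW(U) = {$}
FOLLOW(P') = {$}
Each cell of M receives at most one production.

Yes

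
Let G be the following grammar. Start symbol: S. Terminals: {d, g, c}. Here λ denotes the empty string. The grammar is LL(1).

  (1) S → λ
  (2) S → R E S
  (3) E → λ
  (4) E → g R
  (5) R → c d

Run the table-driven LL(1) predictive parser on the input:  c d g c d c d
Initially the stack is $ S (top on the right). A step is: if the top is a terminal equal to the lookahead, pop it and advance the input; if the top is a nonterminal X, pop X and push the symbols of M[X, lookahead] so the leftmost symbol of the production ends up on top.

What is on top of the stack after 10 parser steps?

R

      Stack      Input            Action
   1  $ S        c d g c d c d $  expand S → R E S
   2  $ S E R    c d g c d c d $  expand R → c d
   3  $ S E d c  c d g c d c d $  match c
   4  $ S E d    d g c d c d $    match d
   5  $ S E      g c d c d $      expand E → g R
   6  $ S R g    g c d c d $      match g
   7  $ S R      c d c d $        expand R → c d
   8  $ S d c    c d c d $        match c
   9  $ S d      d c d $          match d
  10  $ S        c d $            expand S → R E S
Stack after step 10: $ S E R (top = R).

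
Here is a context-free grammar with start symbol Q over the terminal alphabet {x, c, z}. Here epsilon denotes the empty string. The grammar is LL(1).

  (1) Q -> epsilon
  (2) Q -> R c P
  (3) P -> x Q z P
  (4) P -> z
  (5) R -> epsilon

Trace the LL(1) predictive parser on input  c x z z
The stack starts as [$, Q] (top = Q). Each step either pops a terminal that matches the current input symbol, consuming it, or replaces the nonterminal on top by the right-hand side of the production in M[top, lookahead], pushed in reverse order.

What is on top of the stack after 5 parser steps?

Q

step 1: stack=$ Q  input=c x z z $  — expand Q -> R c P
step 2: stack=$ P c R  input=c x z z $  — expand R -> epsilon
step 3: stack=$ P c  input=c x z z $  — match c
step 4: stack=$ P  input=x z z $  — expand P -> x Q z P
step 5: stack=$ P z Q x  input=x z z $  — match x
Stack after step 5: $ P z Q (top = Q).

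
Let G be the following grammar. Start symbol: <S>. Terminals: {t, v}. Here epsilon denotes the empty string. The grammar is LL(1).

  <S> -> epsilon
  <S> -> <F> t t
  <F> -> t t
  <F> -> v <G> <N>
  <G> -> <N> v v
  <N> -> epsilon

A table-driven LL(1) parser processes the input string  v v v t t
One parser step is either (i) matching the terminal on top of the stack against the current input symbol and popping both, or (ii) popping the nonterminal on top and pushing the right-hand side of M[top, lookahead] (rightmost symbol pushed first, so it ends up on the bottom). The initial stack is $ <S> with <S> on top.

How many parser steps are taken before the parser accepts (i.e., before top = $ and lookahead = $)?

step 1: stack=$ <S>  input=v v v t t $  — expand <S> -> <F> t t
step 2: stack=$ t t <F>  input=v v v t t $  — expand <F> -> v <G> <N>
step 3: stack=$ t t <N> <G> v  input=v v v t t $  — match v
step 4: stack=$ t t <N> <G>  input=v v t t $  — expand <G> -> <N> v v
step 5: stack=$ t t <N> v v <N>  input=v v t t $  — expand <N> -> epsilon
step 6: stack=$ t t <N> v v  input=v v t t $  — match v
step 7: stack=$ t t <N> v  input=v t t $  — match v
step 8: stack=$ t t <N>  input=t t $  — expand <N> -> epsilon
step 9: stack=$ t t  input=t t $  — match t
step 10: stack=$ t  input=t $  — match t
Accept reached after 10 steps.

10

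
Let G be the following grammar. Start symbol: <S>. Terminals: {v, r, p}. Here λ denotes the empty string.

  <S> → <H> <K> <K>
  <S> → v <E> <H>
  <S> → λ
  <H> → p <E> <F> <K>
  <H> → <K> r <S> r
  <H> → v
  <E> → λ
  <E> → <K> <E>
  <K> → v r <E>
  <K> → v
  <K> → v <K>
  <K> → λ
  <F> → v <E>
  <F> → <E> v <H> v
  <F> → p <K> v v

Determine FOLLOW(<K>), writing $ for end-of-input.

{$, p, r, v}

FIRST(<K>) = {λ, v}
FIRST(<H>) = {p, r, v}  (via <K> r <S> r)
FIRST(<E>) = {λ, v}  (via <K> <E>)
FIRST(<S>) = {λ, p, r, v}  (via <H> <K> <K>)
FIRST(<F>) = {p, v}  (via <E> v <H> v)
FOLLOW(<S>) includes $ since <S> is the start symbol.
FOLLOW(<S>): in <H>→<K> r <S> r, <S> is followed by r with FIRST {r}. Thus FOLLOW(<S>) = {$, r}.
FOLLOW(<H>): in <S>→<H> <K> <K>, <H> is followed by <K> <K> with FIRST {λ, v}; in <S>→<H> <K> <K>, the suffix after <H> is nullable, so FOLLOW(<H>) ⊇ FOLLOW(<S>) = {$, r}; in <S>→v <E> <H>, the suffix after <H> is empty, so FOLLOW(<H>) ⊇ FOLLOW(<S>) = {$, r}; in <F>→<E> v <H> v, <H> is followed by v with FIRST {v}. Thus FOLLOW(<H>) = {$, r, v}.
FOLLOW(<F>): in <H>→p <E> <F> <K>, <F> is followed by <K> with FIRST {λ, v}; in <H>→p <E> <F> <K>, the suffix after <F> is nullable, so FOLLOW(<F>) ⊇ FOLLOW(<H>) = {$, r, v}. Thus FOLLOW(<F>) = {$, r, v}.
FOLLOW(<E>): in <S>→v <E> <H>, <E> is followed by <H> with FIRST {p, r, v}; in <H>→p <E> <F> <K>, <E> is followed by <F> <K> with FIRST {p, v}; in <E>→<K> <E>, the suffix after <E> is empty (adds nothing new); in <K>→v r <E>, the suffix after <E> is empty, so FOLLOW(<E>) ⊇ FOLLOW(<K>) = {$, p, r, v}; in <F>→v <E>, the suffix after <E> is empty, so FOLLOW(<E>) ⊇ FOLLOW(<F>) = {$, r, v}; in <F>→<E> v <H> v, <E> is followed by v <H> v with FIRST {v}. Thus FOLLOW(<E>) = {$, p, r, v}.
FOLLOW(<K>): in <S>→<H> <K> <K> (occurrence 1), <K> is followed by <K> with FIRST {λ, v}; in <S>→<H> <K> <K> (occurrence 1), the suffix after <K> is nullable, so FOLLOW(<K>) ⊇ FOLLOW(<S>) = {$, r}; in <S>→<H> <K> <K> (occurrence 2), the suffix after <K> is empty, so FOLLOW(<K>) ⊇ FOLLOW(<S>) = {$, r}; in <H>→p <E> <F> <K>, the suffix after <K> is empty, so FOLLOW(<K>) ⊇ FOLLOW(<H>) = {$, r, v}; in <H>→<K> r <S> r, <K> is followed by r <S> r with FIRST {r}; in <E>→<K> <E>, <K> is followed by <E> with FIRST {λ, v}; in <E>→<K> <E>, the suffix after <K> is nullable, so FOLLOW(<K>) ⊇ FOLLOW(<E>) = {$, p, r, v}; in <K>→v <K>, the suffix after <K> is empty (adds nothing new); in <F>→p <K> v v, <K> is followed by v v with FIRST {v}. Thus FOLLOW(<K>) = {$, p, r, v}.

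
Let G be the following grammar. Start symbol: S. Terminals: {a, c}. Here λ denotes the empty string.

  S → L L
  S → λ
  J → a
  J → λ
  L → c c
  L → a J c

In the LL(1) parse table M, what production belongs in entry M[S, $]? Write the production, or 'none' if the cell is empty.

S → λ

FIRST(J): from J→a we get {a}; from J→λ we get {λ}. So FIRST(J) = {λ, a}.
FIRST(L): from L→c c we get {c}; from L→a J c we get {a}. So FIRST(L) = {a, c}.
FIRST(S): from S→L L we get {a, c}; from S→λ we get {λ}. So FIRST(S) = {λ, a, c}.
FOLLOW(S) includes $ since S is the start symbol.
FOLLOW(S): S appears on no right-hand side. Thus FOLLOW(S) = {$}.
For S → L L: FIRST(L L) = {a, c}, so it goes in M[S, t] for t ∈ {a, c}.
For S → λ: FIRST(λ) = {λ}, so it goes in M[S, t] for t ∈ {}; since λ ∈ FIRST, also for every t ∈ FOLLOW(S) = {$}.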